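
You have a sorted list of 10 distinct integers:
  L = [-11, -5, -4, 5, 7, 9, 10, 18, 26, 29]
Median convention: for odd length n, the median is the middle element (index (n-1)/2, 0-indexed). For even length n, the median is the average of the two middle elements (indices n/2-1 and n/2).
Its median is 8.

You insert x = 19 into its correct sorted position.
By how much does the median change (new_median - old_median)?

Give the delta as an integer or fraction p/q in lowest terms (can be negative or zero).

Answer: 1

Derivation:
Old median = 8
After inserting x = 19: new sorted = [-11, -5, -4, 5, 7, 9, 10, 18, 19, 26, 29]
New median = 9
Delta = 9 - 8 = 1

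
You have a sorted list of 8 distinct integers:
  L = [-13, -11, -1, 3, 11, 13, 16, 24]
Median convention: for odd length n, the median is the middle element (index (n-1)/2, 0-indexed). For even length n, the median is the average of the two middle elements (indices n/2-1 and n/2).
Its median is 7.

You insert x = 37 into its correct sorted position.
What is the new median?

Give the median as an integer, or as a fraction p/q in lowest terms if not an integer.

Old list (sorted, length 8): [-13, -11, -1, 3, 11, 13, 16, 24]
Old median = 7
Insert x = 37
Old length even (8). Middle pair: indices 3,4 = 3,11.
New length odd (9). New median = single middle element.
x = 37: 8 elements are < x, 0 elements are > x.
New sorted list: [-13, -11, -1, 3, 11, 13, 16, 24, 37]
New median = 11

Answer: 11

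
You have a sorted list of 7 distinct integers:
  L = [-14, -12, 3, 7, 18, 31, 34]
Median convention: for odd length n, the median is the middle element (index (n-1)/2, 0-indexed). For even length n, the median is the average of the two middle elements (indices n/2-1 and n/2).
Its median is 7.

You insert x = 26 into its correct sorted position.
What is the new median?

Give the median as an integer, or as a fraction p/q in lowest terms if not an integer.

Answer: 25/2

Derivation:
Old list (sorted, length 7): [-14, -12, 3, 7, 18, 31, 34]
Old median = 7
Insert x = 26
Old length odd (7). Middle was index 3 = 7.
New length even (8). New median = avg of two middle elements.
x = 26: 5 elements are < x, 2 elements are > x.
New sorted list: [-14, -12, 3, 7, 18, 26, 31, 34]
New median = 25/2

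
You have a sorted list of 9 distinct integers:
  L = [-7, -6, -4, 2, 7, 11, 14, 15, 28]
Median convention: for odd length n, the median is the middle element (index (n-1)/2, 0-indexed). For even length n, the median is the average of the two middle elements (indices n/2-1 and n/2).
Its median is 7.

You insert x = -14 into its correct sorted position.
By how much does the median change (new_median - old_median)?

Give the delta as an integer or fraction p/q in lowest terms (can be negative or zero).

Old median = 7
After inserting x = -14: new sorted = [-14, -7, -6, -4, 2, 7, 11, 14, 15, 28]
New median = 9/2
Delta = 9/2 - 7 = -5/2

Answer: -5/2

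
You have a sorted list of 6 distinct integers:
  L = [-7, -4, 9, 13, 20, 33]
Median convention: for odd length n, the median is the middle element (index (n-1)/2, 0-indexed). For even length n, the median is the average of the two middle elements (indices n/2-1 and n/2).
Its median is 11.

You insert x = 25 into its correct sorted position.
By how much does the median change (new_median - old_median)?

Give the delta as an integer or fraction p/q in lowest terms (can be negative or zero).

Answer: 2

Derivation:
Old median = 11
After inserting x = 25: new sorted = [-7, -4, 9, 13, 20, 25, 33]
New median = 13
Delta = 13 - 11 = 2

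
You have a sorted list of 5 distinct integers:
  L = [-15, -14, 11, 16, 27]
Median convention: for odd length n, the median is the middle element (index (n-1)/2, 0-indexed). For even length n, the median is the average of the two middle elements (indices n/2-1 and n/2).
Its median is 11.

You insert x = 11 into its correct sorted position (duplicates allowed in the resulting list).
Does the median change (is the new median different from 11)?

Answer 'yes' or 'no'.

Answer: no

Derivation:
Old median = 11
Insert x = 11
New median = 11
Changed? no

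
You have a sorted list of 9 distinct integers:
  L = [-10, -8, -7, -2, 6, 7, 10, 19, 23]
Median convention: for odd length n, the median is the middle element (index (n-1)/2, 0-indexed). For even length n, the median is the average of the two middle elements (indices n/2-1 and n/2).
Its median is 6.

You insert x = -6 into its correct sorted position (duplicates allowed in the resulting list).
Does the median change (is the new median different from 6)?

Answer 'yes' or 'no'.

Answer: yes

Derivation:
Old median = 6
Insert x = -6
New median = 2
Changed? yes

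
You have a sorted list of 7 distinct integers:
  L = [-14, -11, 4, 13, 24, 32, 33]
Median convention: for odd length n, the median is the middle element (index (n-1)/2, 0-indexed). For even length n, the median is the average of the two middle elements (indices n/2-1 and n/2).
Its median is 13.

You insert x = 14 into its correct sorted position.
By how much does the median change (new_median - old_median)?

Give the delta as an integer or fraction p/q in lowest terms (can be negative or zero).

Old median = 13
After inserting x = 14: new sorted = [-14, -11, 4, 13, 14, 24, 32, 33]
New median = 27/2
Delta = 27/2 - 13 = 1/2

Answer: 1/2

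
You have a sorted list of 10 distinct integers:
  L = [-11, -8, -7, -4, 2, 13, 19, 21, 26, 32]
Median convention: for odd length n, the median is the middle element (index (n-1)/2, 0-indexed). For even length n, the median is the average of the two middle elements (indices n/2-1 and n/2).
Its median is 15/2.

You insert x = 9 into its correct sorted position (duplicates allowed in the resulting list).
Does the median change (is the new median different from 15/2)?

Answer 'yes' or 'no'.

Old median = 15/2
Insert x = 9
New median = 9
Changed? yes

Answer: yes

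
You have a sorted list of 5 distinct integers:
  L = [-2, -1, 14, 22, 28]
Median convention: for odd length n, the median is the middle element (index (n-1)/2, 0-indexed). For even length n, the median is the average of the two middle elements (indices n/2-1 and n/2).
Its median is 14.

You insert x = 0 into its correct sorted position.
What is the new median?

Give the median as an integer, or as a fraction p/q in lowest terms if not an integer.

Answer: 7

Derivation:
Old list (sorted, length 5): [-2, -1, 14, 22, 28]
Old median = 14
Insert x = 0
Old length odd (5). Middle was index 2 = 14.
New length even (6). New median = avg of two middle elements.
x = 0: 2 elements are < x, 3 elements are > x.
New sorted list: [-2, -1, 0, 14, 22, 28]
New median = 7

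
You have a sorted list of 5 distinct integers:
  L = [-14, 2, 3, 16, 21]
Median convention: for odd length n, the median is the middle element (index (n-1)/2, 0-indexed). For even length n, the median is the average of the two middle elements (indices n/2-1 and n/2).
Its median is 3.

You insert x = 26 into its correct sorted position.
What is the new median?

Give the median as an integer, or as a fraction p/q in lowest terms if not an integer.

Old list (sorted, length 5): [-14, 2, 3, 16, 21]
Old median = 3
Insert x = 26
Old length odd (5). Middle was index 2 = 3.
New length even (6). New median = avg of two middle elements.
x = 26: 5 elements are < x, 0 elements are > x.
New sorted list: [-14, 2, 3, 16, 21, 26]
New median = 19/2

Answer: 19/2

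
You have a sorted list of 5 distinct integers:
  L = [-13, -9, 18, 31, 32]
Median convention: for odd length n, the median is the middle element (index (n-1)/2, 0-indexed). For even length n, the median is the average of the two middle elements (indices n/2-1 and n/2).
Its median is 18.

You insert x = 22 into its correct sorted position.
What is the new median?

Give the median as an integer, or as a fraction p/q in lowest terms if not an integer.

Answer: 20

Derivation:
Old list (sorted, length 5): [-13, -9, 18, 31, 32]
Old median = 18
Insert x = 22
Old length odd (5). Middle was index 2 = 18.
New length even (6). New median = avg of two middle elements.
x = 22: 3 elements are < x, 2 elements are > x.
New sorted list: [-13, -9, 18, 22, 31, 32]
New median = 20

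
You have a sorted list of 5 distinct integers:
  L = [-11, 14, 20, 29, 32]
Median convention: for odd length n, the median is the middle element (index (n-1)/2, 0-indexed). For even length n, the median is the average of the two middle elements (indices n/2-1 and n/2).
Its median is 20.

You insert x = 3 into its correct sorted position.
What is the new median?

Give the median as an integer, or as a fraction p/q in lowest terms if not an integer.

Answer: 17

Derivation:
Old list (sorted, length 5): [-11, 14, 20, 29, 32]
Old median = 20
Insert x = 3
Old length odd (5). Middle was index 2 = 20.
New length even (6). New median = avg of two middle elements.
x = 3: 1 elements are < x, 4 elements are > x.
New sorted list: [-11, 3, 14, 20, 29, 32]
New median = 17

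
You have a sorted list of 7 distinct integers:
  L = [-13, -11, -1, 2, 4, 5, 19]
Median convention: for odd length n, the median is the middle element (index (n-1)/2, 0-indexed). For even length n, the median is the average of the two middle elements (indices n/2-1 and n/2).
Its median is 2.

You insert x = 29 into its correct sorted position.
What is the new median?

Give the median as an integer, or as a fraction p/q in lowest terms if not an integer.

Old list (sorted, length 7): [-13, -11, -1, 2, 4, 5, 19]
Old median = 2
Insert x = 29
Old length odd (7). Middle was index 3 = 2.
New length even (8). New median = avg of two middle elements.
x = 29: 7 elements are < x, 0 elements are > x.
New sorted list: [-13, -11, -1, 2, 4, 5, 19, 29]
New median = 3

Answer: 3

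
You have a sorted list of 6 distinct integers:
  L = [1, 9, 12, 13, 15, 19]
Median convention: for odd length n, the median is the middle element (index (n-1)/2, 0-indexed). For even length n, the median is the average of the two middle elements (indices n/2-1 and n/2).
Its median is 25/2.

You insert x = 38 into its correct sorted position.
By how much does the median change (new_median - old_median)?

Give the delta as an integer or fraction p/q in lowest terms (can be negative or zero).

Answer: 1/2

Derivation:
Old median = 25/2
After inserting x = 38: new sorted = [1, 9, 12, 13, 15, 19, 38]
New median = 13
Delta = 13 - 25/2 = 1/2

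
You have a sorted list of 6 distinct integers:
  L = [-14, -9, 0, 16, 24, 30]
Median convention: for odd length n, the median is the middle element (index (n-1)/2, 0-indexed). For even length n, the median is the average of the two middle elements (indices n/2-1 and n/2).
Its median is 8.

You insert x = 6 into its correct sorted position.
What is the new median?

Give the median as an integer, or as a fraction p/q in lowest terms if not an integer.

Old list (sorted, length 6): [-14, -9, 0, 16, 24, 30]
Old median = 8
Insert x = 6
Old length even (6). Middle pair: indices 2,3 = 0,16.
New length odd (7). New median = single middle element.
x = 6: 3 elements are < x, 3 elements are > x.
New sorted list: [-14, -9, 0, 6, 16, 24, 30]
New median = 6

Answer: 6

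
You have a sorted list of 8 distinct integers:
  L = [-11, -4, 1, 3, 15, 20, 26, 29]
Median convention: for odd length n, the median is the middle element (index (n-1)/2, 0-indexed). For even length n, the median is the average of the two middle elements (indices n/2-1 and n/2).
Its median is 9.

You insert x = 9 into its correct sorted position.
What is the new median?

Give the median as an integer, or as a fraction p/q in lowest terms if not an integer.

Old list (sorted, length 8): [-11, -4, 1, 3, 15, 20, 26, 29]
Old median = 9
Insert x = 9
Old length even (8). Middle pair: indices 3,4 = 3,15.
New length odd (9). New median = single middle element.
x = 9: 4 elements are < x, 4 elements are > x.
New sorted list: [-11, -4, 1, 3, 9, 15, 20, 26, 29]
New median = 9

Answer: 9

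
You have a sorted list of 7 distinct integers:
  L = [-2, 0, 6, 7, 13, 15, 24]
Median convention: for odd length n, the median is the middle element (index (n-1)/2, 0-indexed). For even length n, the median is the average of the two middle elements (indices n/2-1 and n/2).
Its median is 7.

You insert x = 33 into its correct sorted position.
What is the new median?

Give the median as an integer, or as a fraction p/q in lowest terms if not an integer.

Old list (sorted, length 7): [-2, 0, 6, 7, 13, 15, 24]
Old median = 7
Insert x = 33
Old length odd (7). Middle was index 3 = 7.
New length even (8). New median = avg of two middle elements.
x = 33: 7 elements are < x, 0 elements are > x.
New sorted list: [-2, 0, 6, 7, 13, 15, 24, 33]
New median = 10

Answer: 10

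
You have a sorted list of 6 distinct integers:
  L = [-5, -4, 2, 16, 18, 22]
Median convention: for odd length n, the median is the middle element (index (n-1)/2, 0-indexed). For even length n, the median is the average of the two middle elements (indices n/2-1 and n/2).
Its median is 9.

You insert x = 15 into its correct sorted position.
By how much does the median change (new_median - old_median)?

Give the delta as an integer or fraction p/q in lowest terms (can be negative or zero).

Old median = 9
After inserting x = 15: new sorted = [-5, -4, 2, 15, 16, 18, 22]
New median = 15
Delta = 15 - 9 = 6

Answer: 6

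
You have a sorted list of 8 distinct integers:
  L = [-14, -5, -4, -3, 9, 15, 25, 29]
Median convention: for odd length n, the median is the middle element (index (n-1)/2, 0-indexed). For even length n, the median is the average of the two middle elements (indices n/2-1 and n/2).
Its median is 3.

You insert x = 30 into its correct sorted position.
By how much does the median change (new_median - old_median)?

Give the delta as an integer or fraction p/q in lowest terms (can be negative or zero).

Old median = 3
After inserting x = 30: new sorted = [-14, -5, -4, -3, 9, 15, 25, 29, 30]
New median = 9
Delta = 9 - 3 = 6

Answer: 6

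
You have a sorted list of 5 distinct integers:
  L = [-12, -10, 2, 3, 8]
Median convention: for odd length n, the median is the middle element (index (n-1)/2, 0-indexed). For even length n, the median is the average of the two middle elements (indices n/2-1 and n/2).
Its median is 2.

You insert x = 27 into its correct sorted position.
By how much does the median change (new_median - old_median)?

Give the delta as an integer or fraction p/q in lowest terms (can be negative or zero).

Answer: 1/2

Derivation:
Old median = 2
After inserting x = 27: new sorted = [-12, -10, 2, 3, 8, 27]
New median = 5/2
Delta = 5/2 - 2 = 1/2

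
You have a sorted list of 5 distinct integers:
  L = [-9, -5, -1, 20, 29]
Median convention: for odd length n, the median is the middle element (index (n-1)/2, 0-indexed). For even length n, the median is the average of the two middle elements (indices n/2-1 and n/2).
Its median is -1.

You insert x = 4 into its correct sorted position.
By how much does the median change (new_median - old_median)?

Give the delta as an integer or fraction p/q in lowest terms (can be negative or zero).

Answer: 5/2

Derivation:
Old median = -1
After inserting x = 4: new sorted = [-9, -5, -1, 4, 20, 29]
New median = 3/2
Delta = 3/2 - -1 = 5/2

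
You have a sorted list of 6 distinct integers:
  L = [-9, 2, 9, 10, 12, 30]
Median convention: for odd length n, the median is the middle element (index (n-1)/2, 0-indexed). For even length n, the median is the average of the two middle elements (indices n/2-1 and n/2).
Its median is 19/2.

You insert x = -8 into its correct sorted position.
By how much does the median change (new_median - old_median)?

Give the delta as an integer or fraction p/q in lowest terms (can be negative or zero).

Old median = 19/2
After inserting x = -8: new sorted = [-9, -8, 2, 9, 10, 12, 30]
New median = 9
Delta = 9 - 19/2 = -1/2

Answer: -1/2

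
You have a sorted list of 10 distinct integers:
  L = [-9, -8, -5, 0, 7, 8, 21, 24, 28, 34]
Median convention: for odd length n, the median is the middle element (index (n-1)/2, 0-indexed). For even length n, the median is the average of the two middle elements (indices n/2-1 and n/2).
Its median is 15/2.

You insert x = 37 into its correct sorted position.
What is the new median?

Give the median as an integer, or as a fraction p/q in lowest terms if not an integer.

Old list (sorted, length 10): [-9, -8, -5, 0, 7, 8, 21, 24, 28, 34]
Old median = 15/2
Insert x = 37
Old length even (10). Middle pair: indices 4,5 = 7,8.
New length odd (11). New median = single middle element.
x = 37: 10 elements are < x, 0 elements are > x.
New sorted list: [-9, -8, -5, 0, 7, 8, 21, 24, 28, 34, 37]
New median = 8

Answer: 8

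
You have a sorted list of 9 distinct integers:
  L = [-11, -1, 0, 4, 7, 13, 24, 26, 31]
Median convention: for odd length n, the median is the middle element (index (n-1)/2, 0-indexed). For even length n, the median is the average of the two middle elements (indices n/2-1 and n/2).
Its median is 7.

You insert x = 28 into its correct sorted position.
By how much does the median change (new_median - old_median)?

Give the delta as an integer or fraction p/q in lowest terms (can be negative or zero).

Answer: 3

Derivation:
Old median = 7
After inserting x = 28: new sorted = [-11, -1, 0, 4, 7, 13, 24, 26, 28, 31]
New median = 10
Delta = 10 - 7 = 3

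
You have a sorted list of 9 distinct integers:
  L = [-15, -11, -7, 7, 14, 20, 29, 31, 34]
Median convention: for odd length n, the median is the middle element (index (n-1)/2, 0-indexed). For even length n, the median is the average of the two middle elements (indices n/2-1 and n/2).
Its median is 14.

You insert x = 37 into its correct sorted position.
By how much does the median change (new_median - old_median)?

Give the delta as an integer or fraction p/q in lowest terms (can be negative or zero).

Answer: 3

Derivation:
Old median = 14
After inserting x = 37: new sorted = [-15, -11, -7, 7, 14, 20, 29, 31, 34, 37]
New median = 17
Delta = 17 - 14 = 3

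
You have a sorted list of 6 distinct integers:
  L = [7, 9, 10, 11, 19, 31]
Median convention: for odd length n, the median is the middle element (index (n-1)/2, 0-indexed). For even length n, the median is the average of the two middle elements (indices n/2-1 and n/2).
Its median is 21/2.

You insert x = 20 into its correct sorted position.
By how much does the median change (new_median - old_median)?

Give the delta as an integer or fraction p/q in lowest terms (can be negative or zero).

Answer: 1/2

Derivation:
Old median = 21/2
After inserting x = 20: new sorted = [7, 9, 10, 11, 19, 20, 31]
New median = 11
Delta = 11 - 21/2 = 1/2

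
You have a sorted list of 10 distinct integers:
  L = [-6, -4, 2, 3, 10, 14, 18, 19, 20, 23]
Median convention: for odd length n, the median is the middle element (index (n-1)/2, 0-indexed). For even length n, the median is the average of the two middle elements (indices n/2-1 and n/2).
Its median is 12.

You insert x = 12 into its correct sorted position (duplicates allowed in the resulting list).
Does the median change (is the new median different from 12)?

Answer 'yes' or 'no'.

Answer: no

Derivation:
Old median = 12
Insert x = 12
New median = 12
Changed? no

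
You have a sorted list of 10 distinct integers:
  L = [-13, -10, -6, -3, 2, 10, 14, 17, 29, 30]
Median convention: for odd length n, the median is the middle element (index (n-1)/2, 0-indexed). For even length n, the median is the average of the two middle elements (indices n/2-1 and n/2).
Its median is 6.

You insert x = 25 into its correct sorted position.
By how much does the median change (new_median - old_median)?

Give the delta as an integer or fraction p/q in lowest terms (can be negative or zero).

Answer: 4

Derivation:
Old median = 6
After inserting x = 25: new sorted = [-13, -10, -6, -3, 2, 10, 14, 17, 25, 29, 30]
New median = 10
Delta = 10 - 6 = 4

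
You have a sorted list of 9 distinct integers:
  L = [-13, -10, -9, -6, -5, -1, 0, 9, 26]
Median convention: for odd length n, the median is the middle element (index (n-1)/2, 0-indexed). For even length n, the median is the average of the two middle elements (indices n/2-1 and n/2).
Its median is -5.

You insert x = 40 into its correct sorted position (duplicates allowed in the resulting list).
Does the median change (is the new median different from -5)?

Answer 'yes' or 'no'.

Answer: yes

Derivation:
Old median = -5
Insert x = 40
New median = -3
Changed? yes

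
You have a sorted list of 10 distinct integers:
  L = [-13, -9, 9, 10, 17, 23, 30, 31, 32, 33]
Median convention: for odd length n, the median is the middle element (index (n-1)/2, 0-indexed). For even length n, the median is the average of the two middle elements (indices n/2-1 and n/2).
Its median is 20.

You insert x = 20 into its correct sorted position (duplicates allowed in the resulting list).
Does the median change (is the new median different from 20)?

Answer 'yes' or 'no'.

Old median = 20
Insert x = 20
New median = 20
Changed? no

Answer: no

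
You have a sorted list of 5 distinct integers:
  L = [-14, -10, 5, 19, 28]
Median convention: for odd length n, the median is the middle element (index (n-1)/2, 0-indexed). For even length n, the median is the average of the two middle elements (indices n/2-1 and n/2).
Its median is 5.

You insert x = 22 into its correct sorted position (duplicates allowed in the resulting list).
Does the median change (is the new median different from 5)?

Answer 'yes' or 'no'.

Answer: yes

Derivation:
Old median = 5
Insert x = 22
New median = 12
Changed? yes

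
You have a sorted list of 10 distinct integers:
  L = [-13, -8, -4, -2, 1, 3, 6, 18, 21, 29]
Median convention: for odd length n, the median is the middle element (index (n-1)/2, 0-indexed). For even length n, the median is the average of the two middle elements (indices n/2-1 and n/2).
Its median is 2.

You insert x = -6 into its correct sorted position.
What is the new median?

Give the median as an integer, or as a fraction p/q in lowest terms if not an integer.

Answer: 1

Derivation:
Old list (sorted, length 10): [-13, -8, -4, -2, 1, 3, 6, 18, 21, 29]
Old median = 2
Insert x = -6
Old length even (10). Middle pair: indices 4,5 = 1,3.
New length odd (11). New median = single middle element.
x = -6: 2 elements are < x, 8 elements are > x.
New sorted list: [-13, -8, -6, -4, -2, 1, 3, 6, 18, 21, 29]
New median = 1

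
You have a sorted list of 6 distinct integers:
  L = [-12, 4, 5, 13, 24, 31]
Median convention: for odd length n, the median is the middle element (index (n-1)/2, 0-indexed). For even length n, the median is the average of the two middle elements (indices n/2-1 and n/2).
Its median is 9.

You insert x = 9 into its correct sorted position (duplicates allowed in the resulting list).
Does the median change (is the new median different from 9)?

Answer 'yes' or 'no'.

Old median = 9
Insert x = 9
New median = 9
Changed? no

Answer: no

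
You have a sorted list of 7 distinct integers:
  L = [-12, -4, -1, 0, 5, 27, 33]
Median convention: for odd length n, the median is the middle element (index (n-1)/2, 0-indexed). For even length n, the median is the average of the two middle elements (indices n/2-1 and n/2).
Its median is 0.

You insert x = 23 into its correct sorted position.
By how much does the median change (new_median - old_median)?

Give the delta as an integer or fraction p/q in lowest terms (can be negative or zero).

Old median = 0
After inserting x = 23: new sorted = [-12, -4, -1, 0, 5, 23, 27, 33]
New median = 5/2
Delta = 5/2 - 0 = 5/2

Answer: 5/2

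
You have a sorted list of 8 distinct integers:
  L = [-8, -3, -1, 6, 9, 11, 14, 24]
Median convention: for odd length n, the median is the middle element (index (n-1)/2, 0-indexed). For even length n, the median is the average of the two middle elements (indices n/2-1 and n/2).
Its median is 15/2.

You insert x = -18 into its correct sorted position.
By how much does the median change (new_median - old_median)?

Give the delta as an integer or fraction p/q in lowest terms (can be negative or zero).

Answer: -3/2

Derivation:
Old median = 15/2
After inserting x = -18: new sorted = [-18, -8, -3, -1, 6, 9, 11, 14, 24]
New median = 6
Delta = 6 - 15/2 = -3/2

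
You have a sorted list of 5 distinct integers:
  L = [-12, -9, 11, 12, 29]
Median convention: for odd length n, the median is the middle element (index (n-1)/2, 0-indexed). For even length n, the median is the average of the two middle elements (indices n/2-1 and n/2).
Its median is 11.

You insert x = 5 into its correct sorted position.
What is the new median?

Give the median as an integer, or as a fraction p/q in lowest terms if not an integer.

Old list (sorted, length 5): [-12, -9, 11, 12, 29]
Old median = 11
Insert x = 5
Old length odd (5). Middle was index 2 = 11.
New length even (6). New median = avg of two middle elements.
x = 5: 2 elements are < x, 3 elements are > x.
New sorted list: [-12, -9, 5, 11, 12, 29]
New median = 8

Answer: 8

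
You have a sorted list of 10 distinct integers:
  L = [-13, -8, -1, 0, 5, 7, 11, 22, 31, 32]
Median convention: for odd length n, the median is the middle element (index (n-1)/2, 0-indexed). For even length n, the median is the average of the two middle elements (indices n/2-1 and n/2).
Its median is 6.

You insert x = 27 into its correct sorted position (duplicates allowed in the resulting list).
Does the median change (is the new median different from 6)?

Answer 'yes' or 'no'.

Old median = 6
Insert x = 27
New median = 7
Changed? yes

Answer: yes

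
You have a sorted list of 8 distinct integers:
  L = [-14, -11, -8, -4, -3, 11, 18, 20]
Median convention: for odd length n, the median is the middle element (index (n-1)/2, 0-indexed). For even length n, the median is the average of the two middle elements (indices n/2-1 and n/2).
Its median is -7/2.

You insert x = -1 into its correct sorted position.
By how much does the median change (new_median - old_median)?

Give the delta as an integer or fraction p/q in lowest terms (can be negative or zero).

Answer: 1/2

Derivation:
Old median = -7/2
After inserting x = -1: new sorted = [-14, -11, -8, -4, -3, -1, 11, 18, 20]
New median = -3
Delta = -3 - -7/2 = 1/2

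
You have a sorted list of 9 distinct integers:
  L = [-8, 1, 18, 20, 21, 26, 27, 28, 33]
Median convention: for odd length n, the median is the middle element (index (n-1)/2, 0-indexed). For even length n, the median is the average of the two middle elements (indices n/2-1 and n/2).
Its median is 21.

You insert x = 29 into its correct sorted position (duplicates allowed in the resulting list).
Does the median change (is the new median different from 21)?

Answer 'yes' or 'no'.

Answer: yes

Derivation:
Old median = 21
Insert x = 29
New median = 47/2
Changed? yes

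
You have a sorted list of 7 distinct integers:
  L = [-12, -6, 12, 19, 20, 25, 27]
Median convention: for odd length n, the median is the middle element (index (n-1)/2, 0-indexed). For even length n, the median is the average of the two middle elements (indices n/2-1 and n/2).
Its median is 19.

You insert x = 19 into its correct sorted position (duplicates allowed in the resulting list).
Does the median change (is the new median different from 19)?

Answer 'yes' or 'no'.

Old median = 19
Insert x = 19
New median = 19
Changed? no

Answer: no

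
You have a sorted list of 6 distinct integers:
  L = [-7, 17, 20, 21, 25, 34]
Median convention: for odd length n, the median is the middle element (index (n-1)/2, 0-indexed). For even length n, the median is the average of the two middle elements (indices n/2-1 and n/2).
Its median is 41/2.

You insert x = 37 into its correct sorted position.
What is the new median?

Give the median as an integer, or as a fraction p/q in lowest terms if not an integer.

Answer: 21

Derivation:
Old list (sorted, length 6): [-7, 17, 20, 21, 25, 34]
Old median = 41/2
Insert x = 37
Old length even (6). Middle pair: indices 2,3 = 20,21.
New length odd (7). New median = single middle element.
x = 37: 6 elements are < x, 0 elements are > x.
New sorted list: [-7, 17, 20, 21, 25, 34, 37]
New median = 21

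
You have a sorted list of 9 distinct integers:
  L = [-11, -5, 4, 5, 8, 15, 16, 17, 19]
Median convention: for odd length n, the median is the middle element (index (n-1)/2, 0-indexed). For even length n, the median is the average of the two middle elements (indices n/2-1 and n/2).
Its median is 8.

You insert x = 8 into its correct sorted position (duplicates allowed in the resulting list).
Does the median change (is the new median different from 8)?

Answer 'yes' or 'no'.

Old median = 8
Insert x = 8
New median = 8
Changed? no

Answer: no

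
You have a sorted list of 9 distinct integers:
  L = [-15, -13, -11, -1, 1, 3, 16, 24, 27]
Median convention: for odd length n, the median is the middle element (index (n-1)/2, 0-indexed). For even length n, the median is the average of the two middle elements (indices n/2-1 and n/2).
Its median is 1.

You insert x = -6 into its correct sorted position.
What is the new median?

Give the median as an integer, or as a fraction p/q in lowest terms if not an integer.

Answer: 0

Derivation:
Old list (sorted, length 9): [-15, -13, -11, -1, 1, 3, 16, 24, 27]
Old median = 1
Insert x = -6
Old length odd (9). Middle was index 4 = 1.
New length even (10). New median = avg of two middle elements.
x = -6: 3 elements are < x, 6 elements are > x.
New sorted list: [-15, -13, -11, -6, -1, 1, 3, 16, 24, 27]
New median = 0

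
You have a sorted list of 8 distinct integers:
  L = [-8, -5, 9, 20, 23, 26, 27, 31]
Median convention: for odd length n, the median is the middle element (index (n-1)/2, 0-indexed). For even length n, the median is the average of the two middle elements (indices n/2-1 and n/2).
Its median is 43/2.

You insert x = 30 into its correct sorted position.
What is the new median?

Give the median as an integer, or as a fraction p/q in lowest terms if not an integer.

Old list (sorted, length 8): [-8, -5, 9, 20, 23, 26, 27, 31]
Old median = 43/2
Insert x = 30
Old length even (8). Middle pair: indices 3,4 = 20,23.
New length odd (9). New median = single middle element.
x = 30: 7 elements are < x, 1 elements are > x.
New sorted list: [-8, -5, 9, 20, 23, 26, 27, 30, 31]
New median = 23

Answer: 23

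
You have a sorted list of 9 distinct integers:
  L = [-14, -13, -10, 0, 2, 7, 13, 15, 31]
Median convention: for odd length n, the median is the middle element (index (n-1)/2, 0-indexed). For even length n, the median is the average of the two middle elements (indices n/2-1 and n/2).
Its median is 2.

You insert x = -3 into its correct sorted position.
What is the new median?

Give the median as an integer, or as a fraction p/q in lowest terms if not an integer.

Old list (sorted, length 9): [-14, -13, -10, 0, 2, 7, 13, 15, 31]
Old median = 2
Insert x = -3
Old length odd (9). Middle was index 4 = 2.
New length even (10). New median = avg of two middle elements.
x = -3: 3 elements are < x, 6 elements are > x.
New sorted list: [-14, -13, -10, -3, 0, 2, 7, 13, 15, 31]
New median = 1

Answer: 1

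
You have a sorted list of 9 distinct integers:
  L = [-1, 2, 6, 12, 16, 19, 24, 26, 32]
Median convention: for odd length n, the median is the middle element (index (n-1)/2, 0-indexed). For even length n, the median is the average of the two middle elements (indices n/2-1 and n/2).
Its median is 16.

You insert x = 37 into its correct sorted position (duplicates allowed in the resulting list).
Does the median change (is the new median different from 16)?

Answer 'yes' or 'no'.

Answer: yes

Derivation:
Old median = 16
Insert x = 37
New median = 35/2
Changed? yes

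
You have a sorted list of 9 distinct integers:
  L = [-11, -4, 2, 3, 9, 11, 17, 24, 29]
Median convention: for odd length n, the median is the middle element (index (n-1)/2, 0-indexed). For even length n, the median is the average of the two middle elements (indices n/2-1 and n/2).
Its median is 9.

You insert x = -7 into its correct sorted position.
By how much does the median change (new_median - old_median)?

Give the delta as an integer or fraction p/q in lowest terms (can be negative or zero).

Answer: -3

Derivation:
Old median = 9
After inserting x = -7: new sorted = [-11, -7, -4, 2, 3, 9, 11, 17, 24, 29]
New median = 6
Delta = 6 - 9 = -3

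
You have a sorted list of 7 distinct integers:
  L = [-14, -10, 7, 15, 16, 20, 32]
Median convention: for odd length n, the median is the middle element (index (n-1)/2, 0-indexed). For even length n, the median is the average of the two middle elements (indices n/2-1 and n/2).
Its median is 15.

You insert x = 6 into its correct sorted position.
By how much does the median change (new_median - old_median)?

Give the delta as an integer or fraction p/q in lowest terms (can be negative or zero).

Old median = 15
After inserting x = 6: new sorted = [-14, -10, 6, 7, 15, 16, 20, 32]
New median = 11
Delta = 11 - 15 = -4

Answer: -4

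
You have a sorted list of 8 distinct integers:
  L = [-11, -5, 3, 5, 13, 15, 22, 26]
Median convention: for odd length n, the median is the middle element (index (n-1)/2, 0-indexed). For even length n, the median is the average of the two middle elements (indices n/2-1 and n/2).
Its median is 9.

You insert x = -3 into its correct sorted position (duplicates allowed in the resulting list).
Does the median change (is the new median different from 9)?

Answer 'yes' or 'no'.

Old median = 9
Insert x = -3
New median = 5
Changed? yes

Answer: yes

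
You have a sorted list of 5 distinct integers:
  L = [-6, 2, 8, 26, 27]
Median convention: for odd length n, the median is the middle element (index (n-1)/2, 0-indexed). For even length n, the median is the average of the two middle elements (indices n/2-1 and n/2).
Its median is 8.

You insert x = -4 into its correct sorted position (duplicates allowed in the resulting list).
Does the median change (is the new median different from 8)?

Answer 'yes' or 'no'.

Old median = 8
Insert x = -4
New median = 5
Changed? yes

Answer: yes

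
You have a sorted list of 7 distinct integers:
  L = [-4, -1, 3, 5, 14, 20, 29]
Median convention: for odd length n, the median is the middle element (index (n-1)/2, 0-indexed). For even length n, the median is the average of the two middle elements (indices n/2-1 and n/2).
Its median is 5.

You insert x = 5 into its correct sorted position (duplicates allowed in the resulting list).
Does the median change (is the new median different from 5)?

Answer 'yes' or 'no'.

Answer: no

Derivation:
Old median = 5
Insert x = 5
New median = 5
Changed? no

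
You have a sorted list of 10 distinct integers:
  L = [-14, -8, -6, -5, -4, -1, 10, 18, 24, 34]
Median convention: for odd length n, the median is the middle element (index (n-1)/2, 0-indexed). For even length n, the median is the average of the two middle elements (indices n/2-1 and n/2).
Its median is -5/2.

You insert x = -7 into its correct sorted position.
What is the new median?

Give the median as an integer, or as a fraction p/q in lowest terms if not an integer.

Answer: -4

Derivation:
Old list (sorted, length 10): [-14, -8, -6, -5, -4, -1, 10, 18, 24, 34]
Old median = -5/2
Insert x = -7
Old length even (10). Middle pair: indices 4,5 = -4,-1.
New length odd (11). New median = single middle element.
x = -7: 2 elements are < x, 8 elements are > x.
New sorted list: [-14, -8, -7, -6, -5, -4, -1, 10, 18, 24, 34]
New median = -4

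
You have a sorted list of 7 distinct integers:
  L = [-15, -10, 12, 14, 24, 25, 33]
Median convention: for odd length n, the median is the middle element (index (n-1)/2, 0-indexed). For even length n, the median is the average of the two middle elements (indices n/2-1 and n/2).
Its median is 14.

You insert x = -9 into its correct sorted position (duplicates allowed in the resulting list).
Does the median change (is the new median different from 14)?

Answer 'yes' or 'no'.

Old median = 14
Insert x = -9
New median = 13
Changed? yes

Answer: yes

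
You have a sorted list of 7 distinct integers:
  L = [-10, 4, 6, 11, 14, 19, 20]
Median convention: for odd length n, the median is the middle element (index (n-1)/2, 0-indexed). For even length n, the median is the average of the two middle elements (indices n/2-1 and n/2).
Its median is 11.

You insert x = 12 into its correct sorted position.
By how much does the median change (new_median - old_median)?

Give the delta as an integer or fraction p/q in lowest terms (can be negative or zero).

Answer: 1/2

Derivation:
Old median = 11
After inserting x = 12: new sorted = [-10, 4, 6, 11, 12, 14, 19, 20]
New median = 23/2
Delta = 23/2 - 11 = 1/2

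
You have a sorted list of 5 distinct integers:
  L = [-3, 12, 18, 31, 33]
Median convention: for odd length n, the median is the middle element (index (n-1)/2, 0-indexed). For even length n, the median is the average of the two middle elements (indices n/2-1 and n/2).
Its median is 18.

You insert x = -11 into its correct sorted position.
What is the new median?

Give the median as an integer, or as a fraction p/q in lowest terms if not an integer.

Answer: 15

Derivation:
Old list (sorted, length 5): [-3, 12, 18, 31, 33]
Old median = 18
Insert x = -11
Old length odd (5). Middle was index 2 = 18.
New length even (6). New median = avg of two middle elements.
x = -11: 0 elements are < x, 5 elements are > x.
New sorted list: [-11, -3, 12, 18, 31, 33]
New median = 15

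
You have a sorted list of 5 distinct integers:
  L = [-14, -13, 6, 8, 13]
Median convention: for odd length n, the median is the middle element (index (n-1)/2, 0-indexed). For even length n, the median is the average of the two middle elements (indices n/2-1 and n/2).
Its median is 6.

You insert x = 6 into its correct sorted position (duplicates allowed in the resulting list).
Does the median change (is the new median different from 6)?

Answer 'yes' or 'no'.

Old median = 6
Insert x = 6
New median = 6
Changed? no

Answer: no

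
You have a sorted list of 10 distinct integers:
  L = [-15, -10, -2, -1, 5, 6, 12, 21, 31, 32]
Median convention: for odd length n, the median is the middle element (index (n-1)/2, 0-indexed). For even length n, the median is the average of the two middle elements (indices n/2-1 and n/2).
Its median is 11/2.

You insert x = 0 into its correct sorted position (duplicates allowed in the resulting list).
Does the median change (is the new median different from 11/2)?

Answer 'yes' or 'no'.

Answer: yes

Derivation:
Old median = 11/2
Insert x = 0
New median = 5
Changed? yes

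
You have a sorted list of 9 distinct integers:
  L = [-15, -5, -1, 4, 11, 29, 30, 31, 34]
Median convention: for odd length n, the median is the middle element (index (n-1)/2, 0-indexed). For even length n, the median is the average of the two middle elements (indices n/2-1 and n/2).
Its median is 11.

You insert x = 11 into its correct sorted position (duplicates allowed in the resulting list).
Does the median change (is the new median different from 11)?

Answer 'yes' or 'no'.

Old median = 11
Insert x = 11
New median = 11
Changed? no

Answer: no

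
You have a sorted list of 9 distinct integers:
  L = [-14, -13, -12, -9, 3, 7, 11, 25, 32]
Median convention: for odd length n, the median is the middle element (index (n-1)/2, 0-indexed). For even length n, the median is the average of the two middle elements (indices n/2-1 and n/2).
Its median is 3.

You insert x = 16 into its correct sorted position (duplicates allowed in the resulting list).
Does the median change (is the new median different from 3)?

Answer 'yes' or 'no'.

Answer: yes

Derivation:
Old median = 3
Insert x = 16
New median = 5
Changed? yes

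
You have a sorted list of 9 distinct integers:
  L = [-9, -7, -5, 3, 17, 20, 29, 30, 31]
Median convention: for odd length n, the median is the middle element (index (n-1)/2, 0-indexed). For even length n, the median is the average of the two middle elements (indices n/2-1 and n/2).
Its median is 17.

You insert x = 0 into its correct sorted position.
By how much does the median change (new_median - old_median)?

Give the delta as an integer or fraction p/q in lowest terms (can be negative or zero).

Old median = 17
After inserting x = 0: new sorted = [-9, -7, -5, 0, 3, 17, 20, 29, 30, 31]
New median = 10
Delta = 10 - 17 = -7

Answer: -7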